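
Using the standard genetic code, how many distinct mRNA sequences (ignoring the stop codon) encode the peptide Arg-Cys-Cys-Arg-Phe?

288

Arg: 6 codons.
Cys: 2 codons.
Cys: 2 codons.
Arg: 6 codons.
Phe: 2 codons.
6 × 2 × 2 × 6 × 2 = 288.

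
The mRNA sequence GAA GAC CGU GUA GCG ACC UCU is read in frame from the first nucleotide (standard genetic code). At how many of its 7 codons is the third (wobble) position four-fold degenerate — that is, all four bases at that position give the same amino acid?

5

Codon 1 GAA (Glu): third position 2-fold.
Codon 2 GAC (Asp): third position 2-fold.
Codon 3 CGU (Arg): third position 4-fold.
Codon 4 GUA (Val): third position 4-fold.
Codon 5 GCG (Ala): third position 4-fold.
Codon 6 ACC (Thr): third position 4-fold.
Codon 7 UCU (Ser): third position 4-fold.
Four-fold degenerate third positions: 5.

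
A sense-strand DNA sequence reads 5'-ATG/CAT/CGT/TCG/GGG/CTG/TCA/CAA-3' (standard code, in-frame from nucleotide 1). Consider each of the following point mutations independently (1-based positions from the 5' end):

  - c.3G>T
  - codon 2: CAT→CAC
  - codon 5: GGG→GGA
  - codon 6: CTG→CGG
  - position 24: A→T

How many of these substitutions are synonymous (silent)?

Codon 1: ATG (Met) → ATT (Ile) — missense.
Codon 2: CAT (His) → CAC (His) — synonymous.
Codon 5: GGG (Gly) → GGA (Gly) — synonymous.
Codon 6: CTG (Leu) → CGG (Arg) — missense.
Codon 8: CAA (Gln) → CAT (His) — missense.
Synonymous: 2 of 5.

2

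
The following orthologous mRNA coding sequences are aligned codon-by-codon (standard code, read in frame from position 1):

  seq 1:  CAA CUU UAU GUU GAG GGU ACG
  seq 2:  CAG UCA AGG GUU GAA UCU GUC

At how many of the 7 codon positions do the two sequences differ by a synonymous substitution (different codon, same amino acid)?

Codon 1: CAA Gln / CAG Gln — synonymous.
Codon 2: CUU Leu / UCA Ser — nonsynonymous.
Codon 3: UAU Tyr / AGG Arg — nonsynonymous.
Codon 4: GUU Val / GUU Val — identical.
Codon 5: GAG Glu / GAA Glu — synonymous.
Codon 6: GGU Gly / UCU Ser — nonsynonymous.
Codon 7: ACG Thr / GUC Val — nonsynonymous.
Synonymous differences: 2.

2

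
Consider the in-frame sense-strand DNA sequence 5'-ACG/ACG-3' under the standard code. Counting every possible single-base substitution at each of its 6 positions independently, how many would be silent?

Codon 1 (ACG, Thr): 3 synonymous substitutions.
Codon 2 (ACG, Thr): 3 synonymous substitutions.
Total: 3 + 3 = 6.

6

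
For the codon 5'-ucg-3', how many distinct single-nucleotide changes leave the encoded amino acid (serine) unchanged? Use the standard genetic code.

3

Position 1: none → 0 synonymous.
Position 2: none → 0 synonymous.
Position 3: UCU, UCC, UCA → 3 synonymous.
Total: 0 + 0 + 3 = 3.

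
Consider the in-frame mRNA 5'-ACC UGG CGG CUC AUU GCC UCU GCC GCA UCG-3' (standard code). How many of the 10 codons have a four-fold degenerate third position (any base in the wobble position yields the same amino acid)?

Codon 1 ACC (Thr): third position 4-fold.
Codon 2 UGG (Trp): third position 1-fold.
Codon 3 CGG (Arg): third position 4-fold.
Codon 4 CUC (Leu): third position 4-fold.
Codon 5 AUU (Ile): third position 3-fold.
Codon 6 GCC (Ala): third position 4-fold.
Codon 7 UCU (Ser): third position 4-fold.
Codon 8 GCC (Ala): third position 4-fold.
Codon 9 GCA (Ala): third position 4-fold.
Codon 10 UCG (Ser): third position 4-fold.
Four-fold degenerate third positions: 8.

8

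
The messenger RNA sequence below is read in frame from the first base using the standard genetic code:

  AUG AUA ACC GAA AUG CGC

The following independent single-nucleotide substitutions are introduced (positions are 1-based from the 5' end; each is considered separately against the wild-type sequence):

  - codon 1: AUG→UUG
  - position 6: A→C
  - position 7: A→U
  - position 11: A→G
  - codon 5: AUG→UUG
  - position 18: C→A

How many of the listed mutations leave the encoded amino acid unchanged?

2

Codon 1: AUG (Met) → UUG (Leu) — missense.
Codon 2: AUA (Ile) → AUC (Ile) — synonymous.
Codon 3: ACC (Thr) → UCC (Ser) — missense.
Codon 4: GAA (Glu) → GGA (Gly) — missense.
Codon 5: AUG (Met) → UUG (Leu) — missense.
Codon 6: CGC (Arg) → CGA (Arg) — synonymous.
Synonymous: 2 of 6.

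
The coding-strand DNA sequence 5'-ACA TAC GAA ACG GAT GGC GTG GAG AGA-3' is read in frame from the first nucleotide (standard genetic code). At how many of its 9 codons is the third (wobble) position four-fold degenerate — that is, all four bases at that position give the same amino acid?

4

Codon 1 ACA (Thr): third position 4-fold.
Codon 2 TAC (Tyr): third position 2-fold.
Codon 3 GAA (Glu): third position 2-fold.
Codon 4 ACG (Thr): third position 4-fold.
Codon 5 GAT (Asp): third position 2-fold.
Codon 6 GGC (Gly): third position 4-fold.
Codon 7 GTG (Val): third position 4-fold.
Codon 8 GAG (Glu): third position 2-fold.
Codon 9 AGA (Arg): third position 2-fold.
Four-fold degenerate third positions: 4.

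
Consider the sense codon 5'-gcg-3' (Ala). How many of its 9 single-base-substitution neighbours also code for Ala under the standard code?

3

Position 1: none → 0 synonymous.
Position 2: none → 0 synonymous.
Position 3: GCU, GCC, GCA → 3 synonymous.
Total: 0 + 0 + 3 = 3.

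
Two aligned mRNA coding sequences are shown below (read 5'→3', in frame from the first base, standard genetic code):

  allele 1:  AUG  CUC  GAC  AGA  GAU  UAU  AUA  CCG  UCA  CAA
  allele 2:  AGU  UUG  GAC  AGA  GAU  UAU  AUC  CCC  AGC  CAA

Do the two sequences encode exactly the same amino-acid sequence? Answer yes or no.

Codon 1: AUG Met / AGU Ser — nonsynonymous.
Codon 2: CUC Leu / UUG Leu — synonymous.
Codon 3: GAC Asp / GAC Asp — identical.
Codon 4: AGA Arg / AGA Arg — identical.
Codon 5: GAU Asp / GAU Asp — identical.
Codon 6: UAU Tyr / UAU Tyr — identical.
Codon 7: AUA Ile / AUC Ile — synonymous.
Codon 8: CCG Pro / CCC Pro — synonymous.
Codon 9: UCA Ser / AGC Ser — synonymous.
Codon 10: CAA Gln / CAA Gln — identical.
Nonsynonymous differences: 1 → different protein.

no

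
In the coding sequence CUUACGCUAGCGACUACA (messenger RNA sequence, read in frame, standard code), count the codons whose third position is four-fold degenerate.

6

Codon 1 CUU (Leu): third position 4-fold.
Codon 2 ACG (Thr): third position 4-fold.
Codon 3 CUA (Leu): third position 4-fold.
Codon 4 GCG (Ala): third position 4-fold.
Codon 5 ACU (Thr): third position 4-fold.
Codon 6 ACA (Thr): third position 4-fold.
Four-fold degenerate third positions: 6.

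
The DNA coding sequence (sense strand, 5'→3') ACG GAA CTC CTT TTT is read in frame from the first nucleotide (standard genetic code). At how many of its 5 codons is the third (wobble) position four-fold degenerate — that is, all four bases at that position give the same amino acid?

Codon 1 ACG (Thr): third position 4-fold.
Codon 2 GAA (Glu): third position 2-fold.
Codon 3 CTC (Leu): third position 4-fold.
Codon 4 CTT (Leu): third position 4-fold.
Codon 5 TTT (Phe): third position 2-fold.
Four-fold degenerate third positions: 3.

3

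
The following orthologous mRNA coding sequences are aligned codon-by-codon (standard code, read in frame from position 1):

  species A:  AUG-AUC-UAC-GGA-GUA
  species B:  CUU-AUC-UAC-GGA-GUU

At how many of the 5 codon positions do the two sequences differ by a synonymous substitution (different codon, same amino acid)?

Codon 1: AUG Met / CUU Leu — nonsynonymous.
Codon 2: AUC Ile / AUC Ile — identical.
Codon 3: UAC Tyr / UAC Tyr — identical.
Codon 4: GGA Gly / GGA Gly — identical.
Codon 5: GUA Val / GUU Val — synonymous.
Synonymous differences: 1.

1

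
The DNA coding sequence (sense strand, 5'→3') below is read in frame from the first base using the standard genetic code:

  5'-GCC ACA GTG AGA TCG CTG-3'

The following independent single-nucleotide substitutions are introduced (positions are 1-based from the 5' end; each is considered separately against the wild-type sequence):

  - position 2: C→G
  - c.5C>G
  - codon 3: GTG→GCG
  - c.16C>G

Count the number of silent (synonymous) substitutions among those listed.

0

Codon 1: GCC (Ala) → GGC (Gly) — missense.
Codon 2: ACA (Thr) → AGA (Arg) — missense.
Codon 3: GTG (Val) → GCG (Ala) — missense.
Codon 6: CTG (Leu) → GTG (Val) — missense.
Synonymous: 0 of 4.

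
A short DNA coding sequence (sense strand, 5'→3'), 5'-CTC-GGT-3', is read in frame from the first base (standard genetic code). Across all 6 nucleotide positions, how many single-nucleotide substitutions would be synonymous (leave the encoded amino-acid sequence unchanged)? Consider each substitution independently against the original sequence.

6

Codon 1 (CTC, Leu): 3 synonymous substitutions.
Codon 2 (GGT, Gly): 3 synonymous substitutions.
Total: 3 + 3 = 6.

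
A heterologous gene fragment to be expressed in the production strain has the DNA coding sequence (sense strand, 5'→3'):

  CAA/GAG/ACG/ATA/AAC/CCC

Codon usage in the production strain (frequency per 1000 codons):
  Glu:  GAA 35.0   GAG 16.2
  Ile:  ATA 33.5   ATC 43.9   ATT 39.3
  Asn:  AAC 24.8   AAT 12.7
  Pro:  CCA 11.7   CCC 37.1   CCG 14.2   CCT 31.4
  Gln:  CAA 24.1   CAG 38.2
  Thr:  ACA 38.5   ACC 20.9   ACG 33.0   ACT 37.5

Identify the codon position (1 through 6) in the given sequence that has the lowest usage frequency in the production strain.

Codon 1 CAA (Gln): 24.1 per 1000.
Codon 2 GAG (Glu): 16.2 per 1000.
Codon 3 ACG (Thr): 33.0 per 1000.
Codon 4 ATA (Ile): 33.5 per 1000.
Codon 5 AAC (Asn): 24.8 per 1000.
Codon 6 CCC (Pro): 37.1 per 1000.
Lowest frequency is 16.2 at codon 2.

2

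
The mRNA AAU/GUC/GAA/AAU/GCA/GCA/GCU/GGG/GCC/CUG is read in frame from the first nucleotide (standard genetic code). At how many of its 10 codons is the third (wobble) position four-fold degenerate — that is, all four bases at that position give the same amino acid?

Codon 1 AAU (Asn): third position 2-fold.
Codon 2 GUC (Val): third position 4-fold.
Codon 3 GAA (Glu): third position 2-fold.
Codon 4 AAU (Asn): third position 2-fold.
Codon 5 GCA (Ala): third position 4-fold.
Codon 6 GCA (Ala): third position 4-fold.
Codon 7 GCU (Ala): third position 4-fold.
Codon 8 GGG (Gly): third position 4-fold.
Codon 9 GCC (Ala): third position 4-fold.
Codon 10 CUG (Leu): third position 4-fold.
Four-fold degenerate third positions: 7.

7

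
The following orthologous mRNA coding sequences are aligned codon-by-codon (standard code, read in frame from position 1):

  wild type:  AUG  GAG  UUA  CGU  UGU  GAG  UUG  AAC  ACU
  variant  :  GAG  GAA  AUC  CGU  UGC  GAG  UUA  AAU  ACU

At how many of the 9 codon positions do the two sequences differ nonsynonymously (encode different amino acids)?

2

Codon 1: AUG Met / GAG Glu — nonsynonymous.
Codon 2: GAG Glu / GAA Glu — synonymous.
Codon 3: UUA Leu / AUC Ile — nonsynonymous.
Codon 4: CGU Arg / CGU Arg — identical.
Codon 5: UGU Cys / UGC Cys — synonymous.
Codon 6: GAG Glu / GAG Glu — identical.
Codon 7: UUG Leu / UUA Leu — synonymous.
Codon 8: AAC Asn / AAU Asn — synonymous.
Codon 9: ACU Thr / ACU Thr — identical.
Nonsynonymous differences: 2.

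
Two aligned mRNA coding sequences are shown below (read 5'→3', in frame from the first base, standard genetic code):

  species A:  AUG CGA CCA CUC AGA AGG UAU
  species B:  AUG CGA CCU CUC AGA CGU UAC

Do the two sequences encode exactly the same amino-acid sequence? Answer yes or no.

yes

Codon 1: AUG Met / AUG Met — identical.
Codon 2: CGA Arg / CGA Arg — identical.
Codon 3: CCA Pro / CCU Pro — synonymous.
Codon 4: CUC Leu / CUC Leu — identical.
Codon 5: AGA Arg / AGA Arg — identical.
Codon 6: AGG Arg / CGU Arg — synonymous.
Codon 7: UAU Tyr / UAC Tyr — synonymous.
Nonsynonymous differences: 0 → same protein.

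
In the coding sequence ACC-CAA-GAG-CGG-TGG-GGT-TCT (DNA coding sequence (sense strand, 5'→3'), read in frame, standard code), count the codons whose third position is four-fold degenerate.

4

Codon 1 ACC (Thr): third position 4-fold.
Codon 2 CAA (Gln): third position 2-fold.
Codon 3 GAG (Glu): third position 2-fold.
Codon 4 CGG (Arg): third position 4-fold.
Codon 5 TGG (Trp): third position 1-fold.
Codon 6 GGT (Gly): third position 4-fold.
Codon 7 TCT (Ser): third position 4-fold.
Four-fold degenerate third positions: 4.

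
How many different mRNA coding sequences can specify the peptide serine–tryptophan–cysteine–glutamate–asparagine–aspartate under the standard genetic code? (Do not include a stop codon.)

Ser: 6 codons.
Trp: 1 codon.
Cys: 2 codons.
Glu: 2 codons.
Asn: 2 codons.
Asp: 2 codons.
6 × 1 × 2 × 2 × 2 × 2 = 96.

96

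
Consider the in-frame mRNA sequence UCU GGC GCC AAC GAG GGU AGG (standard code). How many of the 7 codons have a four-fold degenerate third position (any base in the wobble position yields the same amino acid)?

Codon 1 UCU (Ser): third position 4-fold.
Codon 2 GGC (Gly): third position 4-fold.
Codon 3 GCC (Ala): third position 4-fold.
Codon 4 AAC (Asn): third position 2-fold.
Codon 5 GAG (Glu): third position 2-fold.
Codon 6 GGU (Gly): third position 4-fold.
Codon 7 AGG (Arg): third position 2-fold.
Four-fold degenerate third positions: 4.

4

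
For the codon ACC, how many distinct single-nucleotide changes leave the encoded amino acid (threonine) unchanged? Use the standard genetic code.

Position 1: none → 0 synonymous.
Position 2: none → 0 synonymous.
Position 3: ACT, ACA, ACG → 3 synonymous.
Total: 0 + 0 + 3 = 3.

3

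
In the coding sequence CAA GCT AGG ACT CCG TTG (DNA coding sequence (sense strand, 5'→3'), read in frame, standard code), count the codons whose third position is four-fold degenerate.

Codon 1 CAA (Gln): third position 2-fold.
Codon 2 GCT (Ala): third position 4-fold.
Codon 3 AGG (Arg): third position 2-fold.
Codon 4 ACT (Thr): third position 4-fold.
Codon 5 CCG (Pro): third position 4-fold.
Codon 6 TTG (Leu): third position 2-fold.
Four-fold degenerate third positions: 3.

3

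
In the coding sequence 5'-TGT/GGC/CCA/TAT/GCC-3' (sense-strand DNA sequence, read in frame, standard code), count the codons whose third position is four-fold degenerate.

Codon 1 TGT (Cys): third position 2-fold.
Codon 2 GGC (Gly): third position 4-fold.
Codon 3 CCA (Pro): third position 4-fold.
Codon 4 TAT (Tyr): third position 2-fold.
Codon 5 GCC (Ala): third position 4-fold.
Four-fold degenerate third positions: 3.

3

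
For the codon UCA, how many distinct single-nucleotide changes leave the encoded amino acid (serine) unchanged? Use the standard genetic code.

Position 1: none → 0 synonymous.
Position 2: none → 0 synonymous.
Position 3: UCU, UCC, UCG → 3 synonymous.
Total: 0 + 0 + 3 = 3.

3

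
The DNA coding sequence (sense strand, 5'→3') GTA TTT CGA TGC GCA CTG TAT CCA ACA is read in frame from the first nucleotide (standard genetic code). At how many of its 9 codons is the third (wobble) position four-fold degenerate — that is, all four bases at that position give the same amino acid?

Codon 1 GTA (Val): third position 4-fold.
Codon 2 TTT (Phe): third position 2-fold.
Codon 3 CGA (Arg): third position 4-fold.
Codon 4 TGC (Cys): third position 2-fold.
Codon 5 GCA (Ala): third position 4-fold.
Codon 6 CTG (Leu): third position 4-fold.
Codon 7 TAT (Tyr): third position 2-fold.
Codon 8 CCA (Pro): third position 4-fold.
Codon 9 ACA (Thr): third position 4-fold.
Four-fold degenerate third positions: 6.

6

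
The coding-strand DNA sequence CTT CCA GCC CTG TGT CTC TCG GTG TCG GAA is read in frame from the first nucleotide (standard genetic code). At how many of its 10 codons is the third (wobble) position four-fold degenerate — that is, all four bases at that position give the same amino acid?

8

Codon 1 CTT (Leu): third position 4-fold.
Codon 2 CCA (Pro): third position 4-fold.
Codon 3 GCC (Ala): third position 4-fold.
Codon 4 CTG (Leu): third position 4-fold.
Codon 5 TGT (Cys): third position 2-fold.
Codon 6 CTC (Leu): third position 4-fold.
Codon 7 TCG (Ser): third position 4-fold.
Codon 8 GTG (Val): third position 4-fold.
Codon 9 TCG (Ser): third position 4-fold.
Codon 10 GAA (Glu): third position 2-fold.
Four-fold degenerate third positions: 8.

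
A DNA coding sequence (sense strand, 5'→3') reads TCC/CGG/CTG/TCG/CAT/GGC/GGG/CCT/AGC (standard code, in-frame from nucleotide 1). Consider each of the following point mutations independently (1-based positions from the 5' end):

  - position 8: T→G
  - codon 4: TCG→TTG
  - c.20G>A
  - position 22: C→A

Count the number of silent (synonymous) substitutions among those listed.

0

Codon 3: CTG (Leu) → CGG (Arg) — missense.
Codon 4: TCG (Ser) → TTG (Leu) — missense.
Codon 7: GGG (Gly) → GAG (Glu) — missense.
Codon 8: CCT (Pro) → ACT (Thr) — missense.
Synonymous: 0 of 4.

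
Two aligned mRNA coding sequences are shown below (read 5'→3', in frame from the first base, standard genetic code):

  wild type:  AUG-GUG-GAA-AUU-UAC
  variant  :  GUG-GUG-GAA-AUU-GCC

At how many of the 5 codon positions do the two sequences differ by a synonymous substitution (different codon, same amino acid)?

Codon 1: AUG Met / GUG Val — nonsynonymous.
Codon 2: GUG Val / GUG Val — identical.
Codon 3: GAA Glu / GAA Glu — identical.
Codon 4: AUU Ile / AUU Ile — identical.
Codon 5: UAC Tyr / GCC Ala — nonsynonymous.
Synonymous differences: 0.

0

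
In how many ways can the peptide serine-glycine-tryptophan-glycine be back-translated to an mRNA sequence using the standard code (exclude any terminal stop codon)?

96

Ser: 6 codons.
Gly: 4 codons.
Trp: 1 codon.
Gly: 4 codons.
6 × 4 × 1 × 4 = 96.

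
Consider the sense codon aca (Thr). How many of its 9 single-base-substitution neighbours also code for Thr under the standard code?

3

Position 1: none → 0 synonymous.
Position 2: none → 0 synonymous.
Position 3: ACU, ACC, ACG → 3 synonymous.
Total: 0 + 0 + 3 = 3.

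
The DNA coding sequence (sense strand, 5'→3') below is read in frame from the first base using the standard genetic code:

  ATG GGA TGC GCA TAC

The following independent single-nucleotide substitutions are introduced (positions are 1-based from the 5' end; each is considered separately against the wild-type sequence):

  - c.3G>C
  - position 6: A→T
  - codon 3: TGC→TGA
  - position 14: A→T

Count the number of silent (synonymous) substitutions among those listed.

1

Codon 1: ATG (Met) → ATC (Ile) — missense.
Codon 2: GGA (Gly) → GGT (Gly) — synonymous.
Codon 3: TGC (Cys) → TGA (Stop) — nonsense.
Codon 5: TAC (Tyr) → TTC (Phe) — missense.
Synonymous: 1 of 4.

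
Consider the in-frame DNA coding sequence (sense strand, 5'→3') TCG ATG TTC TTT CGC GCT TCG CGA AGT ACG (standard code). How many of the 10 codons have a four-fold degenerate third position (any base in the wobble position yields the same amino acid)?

Codon 1 TCG (Ser): third position 4-fold.
Codon 2 ATG (Met): third position 1-fold.
Codon 3 TTC (Phe): third position 2-fold.
Codon 4 TTT (Phe): third position 2-fold.
Codon 5 CGC (Arg): third position 4-fold.
Codon 6 GCT (Ala): third position 4-fold.
Codon 7 TCG (Ser): third position 4-fold.
Codon 8 CGA (Arg): third position 4-fold.
Codon 9 AGT (Ser): third position 2-fold.
Codon 10 ACG (Thr): third position 4-fold.
Four-fold degenerate third positions: 6.

6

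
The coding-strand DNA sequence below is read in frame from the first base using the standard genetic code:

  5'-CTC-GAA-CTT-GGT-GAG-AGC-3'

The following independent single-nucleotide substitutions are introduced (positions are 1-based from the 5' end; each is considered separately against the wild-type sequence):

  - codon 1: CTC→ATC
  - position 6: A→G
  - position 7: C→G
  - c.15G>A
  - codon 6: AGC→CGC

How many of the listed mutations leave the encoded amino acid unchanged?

Codon 1: CTC (Leu) → ATC (Ile) — missense.
Codon 2: GAA (Glu) → GAG (Glu) — synonymous.
Codon 3: CTT (Leu) → GTT (Val) — missense.
Codon 5: GAG (Glu) → GAA (Glu) — synonymous.
Codon 6: AGC (Ser) → CGC (Arg) — missense.
Synonymous: 2 of 5.

2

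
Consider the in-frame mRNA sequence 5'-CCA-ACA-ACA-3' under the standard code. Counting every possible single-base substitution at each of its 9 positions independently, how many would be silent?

Codon 1 (CCA, Pro): 3 synonymous substitutions.
Codon 2 (ACA, Thr): 3 synonymous substitutions.
Codon 3 (ACA, Thr): 3 synonymous substitutions.
Total: 3 + 3 + 3 = 9.

9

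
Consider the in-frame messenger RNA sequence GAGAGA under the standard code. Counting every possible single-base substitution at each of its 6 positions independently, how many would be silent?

Codon 1 (GAG, Glu): 1 synonymous substitution.
Codon 2 (AGA, Arg): 2 synonymous substitutions.
Total: 1 + 2 = 3.

3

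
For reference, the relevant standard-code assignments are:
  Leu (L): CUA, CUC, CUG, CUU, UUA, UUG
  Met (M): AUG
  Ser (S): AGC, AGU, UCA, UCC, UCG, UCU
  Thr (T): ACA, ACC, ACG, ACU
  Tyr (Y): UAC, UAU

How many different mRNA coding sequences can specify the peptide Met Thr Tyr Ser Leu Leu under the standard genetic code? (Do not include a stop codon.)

1728

Met: 1 codon.
Thr: 4 codons.
Tyr: 2 codons.
Ser: 6 codons.
Leu: 6 codons.
Leu: 6 codons.
1 × 4 × 2 × 6 × 6 × 6 = 1728.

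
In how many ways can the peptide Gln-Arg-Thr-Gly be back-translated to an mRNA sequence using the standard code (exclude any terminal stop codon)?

Gln: 2 codons.
Arg: 6 codons.
Thr: 4 codons.
Gly: 4 codons.
2 × 6 × 4 × 4 = 192.

192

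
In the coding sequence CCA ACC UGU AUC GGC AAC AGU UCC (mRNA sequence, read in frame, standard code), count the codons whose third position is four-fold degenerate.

Codon 1 CCA (Pro): third position 4-fold.
Codon 2 ACC (Thr): third position 4-fold.
Codon 3 UGU (Cys): third position 2-fold.
Codon 4 AUC (Ile): third position 3-fold.
Codon 5 GGC (Gly): third position 4-fold.
Codon 6 AAC (Asn): third position 2-fold.
Codon 7 AGU (Ser): third position 2-fold.
Codon 8 UCC (Ser): third position 4-fold.
Four-fold degenerate third positions: 4.

4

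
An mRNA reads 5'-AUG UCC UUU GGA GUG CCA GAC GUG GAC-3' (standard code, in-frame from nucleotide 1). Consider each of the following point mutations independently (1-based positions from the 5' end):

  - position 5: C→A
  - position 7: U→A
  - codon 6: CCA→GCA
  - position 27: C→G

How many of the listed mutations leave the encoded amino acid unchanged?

Codon 2: UCC (Ser) → UAC (Tyr) — missense.
Codon 3: UUU (Phe) → AUU (Ile) — missense.
Codon 6: CCA (Pro) → GCA (Ala) — missense.
Codon 9: GAC (Asp) → GAG (Glu) — missense.
Synonymous: 0 of 4.

0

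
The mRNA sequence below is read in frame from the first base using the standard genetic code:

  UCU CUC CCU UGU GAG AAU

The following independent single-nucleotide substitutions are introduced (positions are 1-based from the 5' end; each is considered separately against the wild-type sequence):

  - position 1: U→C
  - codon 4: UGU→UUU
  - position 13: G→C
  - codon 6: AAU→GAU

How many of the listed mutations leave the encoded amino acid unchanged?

0

Codon 1: UCU (Ser) → CCU (Pro) — missense.
Codon 4: UGU (Cys) → UUU (Phe) — missense.
Codon 5: GAG (Glu) → CAG (Gln) — missense.
Codon 6: AAU (Asn) → GAU (Asp) — missense.
Synonymous: 0 of 4.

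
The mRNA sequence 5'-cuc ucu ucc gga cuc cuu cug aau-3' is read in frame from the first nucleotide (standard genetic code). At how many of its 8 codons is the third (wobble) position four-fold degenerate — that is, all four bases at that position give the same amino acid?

Codon 1 CUC (Leu): third position 4-fold.
Codon 2 UCU (Ser): third position 4-fold.
Codon 3 UCC (Ser): third position 4-fold.
Codon 4 GGA (Gly): third position 4-fold.
Codon 5 CUC (Leu): third position 4-fold.
Codon 6 CUU (Leu): third position 4-fold.
Codon 7 CUG (Leu): third position 4-fold.
Codon 8 AAU (Asn): third position 2-fold.
Four-fold degenerate third positions: 7.

7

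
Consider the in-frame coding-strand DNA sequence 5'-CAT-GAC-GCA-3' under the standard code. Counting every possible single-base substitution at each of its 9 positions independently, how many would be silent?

5

Codon 1 (CAT, His): 1 synonymous substitution.
Codon 2 (GAC, Asp): 1 synonymous substitution.
Codon 3 (GCA, Ala): 3 synonymous substitutions.
Total: 1 + 1 + 3 = 5.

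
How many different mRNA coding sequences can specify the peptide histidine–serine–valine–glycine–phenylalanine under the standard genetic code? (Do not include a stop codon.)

His: 2 codons.
Ser: 6 codons.
Val: 4 codons.
Gly: 4 codons.
Phe: 2 codons.
2 × 6 × 4 × 4 × 2 = 384.

384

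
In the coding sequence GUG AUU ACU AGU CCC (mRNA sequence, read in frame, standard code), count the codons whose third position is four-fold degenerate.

3

Codon 1 GUG (Val): third position 4-fold.
Codon 2 AUU (Ile): third position 3-fold.
Codon 3 ACU (Thr): third position 4-fold.
Codon 4 AGU (Ser): third position 2-fold.
Codon 5 CCC (Pro): third position 4-fold.
Four-fold degenerate third positions: 3.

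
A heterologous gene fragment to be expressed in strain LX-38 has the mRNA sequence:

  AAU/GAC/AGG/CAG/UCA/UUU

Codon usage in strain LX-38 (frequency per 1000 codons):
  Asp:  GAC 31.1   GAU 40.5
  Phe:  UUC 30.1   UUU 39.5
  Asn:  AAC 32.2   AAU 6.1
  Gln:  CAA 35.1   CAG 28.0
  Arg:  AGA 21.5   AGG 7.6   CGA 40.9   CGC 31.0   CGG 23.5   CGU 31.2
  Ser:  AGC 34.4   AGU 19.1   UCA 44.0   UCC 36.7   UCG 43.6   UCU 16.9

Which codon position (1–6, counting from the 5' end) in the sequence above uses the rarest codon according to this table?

1

Codon 1 AAU (Asn): 6.1 per 1000.
Codon 2 GAC (Asp): 31.1 per 1000.
Codon 3 AGG (Arg): 7.6 per 1000.
Codon 4 CAG (Gln): 28.0 per 1000.
Codon 5 UCA (Ser): 44.0 per 1000.
Codon 6 UUU (Phe): 39.5 per 1000.
Lowest frequency is 6.1 at codon 1.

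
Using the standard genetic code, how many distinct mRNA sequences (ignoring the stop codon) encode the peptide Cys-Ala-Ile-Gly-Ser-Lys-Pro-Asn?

Cys: 2 codons.
Ala: 4 codons.
Ile: 3 codons.
Gly: 4 codons.
Ser: 6 codons.
Lys: 2 codons.
Pro: 4 codons.
Asn: 2 codons.
2 × 4 × 3 × 4 × 6 × 2 × 4 × 2 = 9216.

9216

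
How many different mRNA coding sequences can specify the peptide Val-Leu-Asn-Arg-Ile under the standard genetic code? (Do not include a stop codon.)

864

Val: 4 codons.
Leu: 6 codons.
Asn: 2 codons.
Arg: 6 codons.
Ile: 3 codons.
4 × 6 × 2 × 6 × 3 = 864.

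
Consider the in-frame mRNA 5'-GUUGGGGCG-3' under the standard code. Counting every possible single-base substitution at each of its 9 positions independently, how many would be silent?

Codon 1 (GUU, Val): 3 synonymous substitutions.
Codon 2 (GGG, Gly): 3 synonymous substitutions.
Codon 3 (GCG, Ala): 3 synonymous substitutions.
Total: 3 + 3 + 3 = 9.

9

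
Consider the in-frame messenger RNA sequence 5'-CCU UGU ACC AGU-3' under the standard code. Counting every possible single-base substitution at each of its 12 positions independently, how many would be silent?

Codon 1 (CCU, Pro): 3 synonymous substitutions.
Codon 2 (UGU, Cys): 1 synonymous substitution.
Codon 3 (ACC, Thr): 3 synonymous substitutions.
Codon 4 (AGU, Ser): 1 synonymous substitution.
Total: 3 + 1 + 3 + 1 = 8.

8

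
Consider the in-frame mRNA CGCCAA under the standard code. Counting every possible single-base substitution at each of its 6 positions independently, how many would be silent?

Codon 1 (CGC, Arg): 3 synonymous substitutions.
Codon 2 (CAA, Gln): 1 synonymous substitution.
Total: 3 + 1 = 4.

4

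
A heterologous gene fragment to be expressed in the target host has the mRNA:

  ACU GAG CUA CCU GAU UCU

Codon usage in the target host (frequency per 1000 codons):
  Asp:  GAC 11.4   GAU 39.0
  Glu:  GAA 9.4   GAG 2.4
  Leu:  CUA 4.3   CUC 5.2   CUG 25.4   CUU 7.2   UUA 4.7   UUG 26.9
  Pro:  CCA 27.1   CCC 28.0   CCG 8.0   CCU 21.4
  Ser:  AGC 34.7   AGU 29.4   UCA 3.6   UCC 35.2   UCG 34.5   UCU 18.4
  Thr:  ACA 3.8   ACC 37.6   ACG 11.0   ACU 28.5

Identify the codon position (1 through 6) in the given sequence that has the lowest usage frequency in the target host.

2

Codon 1 ACU (Thr): 28.5 per 1000.
Codon 2 GAG (Glu): 2.4 per 1000.
Codon 3 CUA (Leu): 4.3 per 1000.
Codon 4 CCU (Pro): 21.4 per 1000.
Codon 5 GAU (Asp): 39.0 per 1000.
Codon 6 UCU (Ser): 18.4 per 1000.
Lowest frequency is 2.4 at codon 2.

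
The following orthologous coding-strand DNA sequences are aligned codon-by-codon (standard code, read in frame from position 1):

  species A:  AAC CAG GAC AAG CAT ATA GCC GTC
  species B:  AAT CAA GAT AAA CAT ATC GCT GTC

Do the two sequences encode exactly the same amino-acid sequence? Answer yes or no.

yes

Codon 1: AAC Asn / AAT Asn — synonymous.
Codon 2: CAG Gln / CAA Gln — synonymous.
Codon 3: GAC Asp / GAT Asp — synonymous.
Codon 4: AAG Lys / AAA Lys — synonymous.
Codon 5: CAT His / CAT His — identical.
Codon 6: ATA Ile / ATC Ile — synonymous.
Codon 7: GCC Ala / GCT Ala — synonymous.
Codon 8: GTC Val / GTC Val — identical.
Nonsynonymous differences: 0 → same protein.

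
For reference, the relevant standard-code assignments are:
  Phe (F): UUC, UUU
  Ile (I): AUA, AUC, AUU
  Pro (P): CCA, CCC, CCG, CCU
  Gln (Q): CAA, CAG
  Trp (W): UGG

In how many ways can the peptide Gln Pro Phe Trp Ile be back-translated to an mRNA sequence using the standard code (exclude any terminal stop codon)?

Gln: 2 codons.
Pro: 4 codons.
Phe: 2 codons.
Trp: 1 codon.
Ile: 3 codons.
2 × 4 × 2 × 1 × 3 = 48.

48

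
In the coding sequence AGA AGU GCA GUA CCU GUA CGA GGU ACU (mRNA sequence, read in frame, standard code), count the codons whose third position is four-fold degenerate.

7

Codon 1 AGA (Arg): third position 2-fold.
Codon 2 AGU (Ser): third position 2-fold.
Codon 3 GCA (Ala): third position 4-fold.
Codon 4 GUA (Val): third position 4-fold.
Codon 5 CCU (Pro): third position 4-fold.
Codon 6 GUA (Val): third position 4-fold.
Codon 7 CGA (Arg): third position 4-fold.
Codon 8 GGU (Gly): third position 4-fold.
Codon 9 ACU (Thr): third position 4-fold.
Four-fold degenerate third positions: 7.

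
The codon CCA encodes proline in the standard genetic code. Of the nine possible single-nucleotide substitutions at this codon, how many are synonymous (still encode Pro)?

Position 1: none → 0 synonymous.
Position 2: none → 0 synonymous.
Position 3: CCU, CCC, CCG → 3 synonymous.
Total: 0 + 0 + 3 = 3.

3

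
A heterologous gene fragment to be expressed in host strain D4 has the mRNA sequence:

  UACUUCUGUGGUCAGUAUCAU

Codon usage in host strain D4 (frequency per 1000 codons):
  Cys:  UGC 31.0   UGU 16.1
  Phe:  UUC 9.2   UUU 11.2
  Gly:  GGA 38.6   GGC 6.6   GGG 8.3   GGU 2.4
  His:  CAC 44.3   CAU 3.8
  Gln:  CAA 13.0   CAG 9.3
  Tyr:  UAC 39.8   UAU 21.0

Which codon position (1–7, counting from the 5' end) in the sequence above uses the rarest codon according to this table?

Codon 1 UAC (Tyr): 39.8 per 1000.
Codon 2 UUC (Phe): 9.2 per 1000.
Codon 3 UGU (Cys): 16.1 per 1000.
Codon 4 GGU (Gly): 2.4 per 1000.
Codon 5 CAG (Gln): 9.3 per 1000.
Codon 6 UAU (Tyr): 21.0 per 1000.
Codon 7 CAU (His): 3.8 per 1000.
Lowest frequency is 2.4 at codon 4.

4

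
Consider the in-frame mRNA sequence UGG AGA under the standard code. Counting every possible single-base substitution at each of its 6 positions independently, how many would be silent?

2

Codon 1 (UGG, Trp): 0 synonymous substitutions.
Codon 2 (AGA, Arg): 2 synonymous substitutions.
Total: 0 + 2 = 2.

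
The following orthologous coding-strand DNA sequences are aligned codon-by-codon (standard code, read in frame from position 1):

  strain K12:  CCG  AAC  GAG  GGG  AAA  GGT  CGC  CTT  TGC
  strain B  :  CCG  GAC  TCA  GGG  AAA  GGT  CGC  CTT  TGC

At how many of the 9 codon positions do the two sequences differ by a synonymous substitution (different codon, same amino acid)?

Codon 1: CCG Pro / CCG Pro — identical.
Codon 2: AAC Asn / GAC Asp — nonsynonymous.
Codon 3: GAG Glu / TCA Ser — nonsynonymous.
Codon 4: GGG Gly / GGG Gly — identical.
Codon 5: AAA Lys / AAA Lys — identical.
Codon 6: GGT Gly / GGT Gly — identical.
Codon 7: CGC Arg / CGC Arg — identical.
Codon 8: CTT Leu / CTT Leu — identical.
Codon 9: TGC Cys / TGC Cys — identical.
Synonymous differences: 0.

0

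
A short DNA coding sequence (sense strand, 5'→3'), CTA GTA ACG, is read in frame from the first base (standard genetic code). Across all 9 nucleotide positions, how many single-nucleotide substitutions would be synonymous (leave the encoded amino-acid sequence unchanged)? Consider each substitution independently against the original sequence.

Codon 1 (CTA, Leu): 4 synonymous substitutions.
Codon 2 (GTA, Val): 3 synonymous substitutions.
Codon 3 (ACG, Thr): 3 synonymous substitutions.
Total: 4 + 3 + 3 = 10.

10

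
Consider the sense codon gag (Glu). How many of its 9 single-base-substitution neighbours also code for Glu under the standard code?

Position 1: none → 0 synonymous.
Position 2: none → 0 synonymous.
Position 3: GAA → 1 synonymous.
Total: 0 + 0 + 1 = 1.

1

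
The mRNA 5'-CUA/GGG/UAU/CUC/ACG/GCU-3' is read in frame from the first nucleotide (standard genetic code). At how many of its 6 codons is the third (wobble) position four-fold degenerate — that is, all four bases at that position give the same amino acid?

Codon 1 CUA (Leu): third position 4-fold.
Codon 2 GGG (Gly): third position 4-fold.
Codon 3 UAU (Tyr): third position 2-fold.
Codon 4 CUC (Leu): third position 4-fold.
Codon 5 ACG (Thr): third position 4-fold.
Codon 6 GCU (Ala): third position 4-fold.
Four-fold degenerate third positions: 5.

5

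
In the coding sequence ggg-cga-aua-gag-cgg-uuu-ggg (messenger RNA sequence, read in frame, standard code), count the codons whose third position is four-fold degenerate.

Codon 1 GGG (Gly): third position 4-fold.
Codon 2 CGA (Arg): third position 4-fold.
Codon 3 AUA (Ile): third position 3-fold.
Codon 4 GAG (Glu): third position 2-fold.
Codon 5 CGG (Arg): third position 4-fold.
Codon 6 UUU (Phe): third position 2-fold.
Codon 7 GGG (Gly): third position 4-fold.
Four-fold degenerate third positions: 4.

4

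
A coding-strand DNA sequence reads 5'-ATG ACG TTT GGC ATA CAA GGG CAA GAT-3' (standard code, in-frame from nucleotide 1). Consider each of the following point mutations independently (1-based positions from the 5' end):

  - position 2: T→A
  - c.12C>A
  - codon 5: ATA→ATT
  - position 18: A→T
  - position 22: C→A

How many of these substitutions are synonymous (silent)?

2

Codon 1: ATG (Met) → AAG (Lys) — missense.
Codon 4: GGC (Gly) → GGA (Gly) — synonymous.
Codon 5: ATA (Ile) → ATT (Ile) — synonymous.
Codon 6: CAA (Gln) → CAT (His) — missense.
Codon 8: CAA (Gln) → AAA (Lys) — missense.
Synonymous: 2 of 5.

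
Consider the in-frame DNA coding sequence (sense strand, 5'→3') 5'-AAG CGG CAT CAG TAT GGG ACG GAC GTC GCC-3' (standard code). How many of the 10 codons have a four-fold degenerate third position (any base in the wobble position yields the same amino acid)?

5

Codon 1 AAG (Lys): third position 2-fold.
Codon 2 CGG (Arg): third position 4-fold.
Codon 3 CAT (His): third position 2-fold.
Codon 4 CAG (Gln): third position 2-fold.
Codon 5 TAT (Tyr): third position 2-fold.
Codon 6 GGG (Gly): third position 4-fold.
Codon 7 ACG (Thr): third position 4-fold.
Codon 8 GAC (Asp): third position 2-fold.
Codon 9 GTC (Val): third position 4-fold.
Codon 10 GCC (Ala): third position 4-fold.
Four-fold degenerate third positions: 5.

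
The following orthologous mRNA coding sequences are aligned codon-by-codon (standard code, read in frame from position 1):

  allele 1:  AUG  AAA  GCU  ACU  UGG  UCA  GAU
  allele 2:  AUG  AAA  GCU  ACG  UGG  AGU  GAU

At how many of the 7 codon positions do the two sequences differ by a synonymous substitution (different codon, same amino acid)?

Codon 1: AUG Met / AUG Met — identical.
Codon 2: AAA Lys / AAA Lys — identical.
Codon 3: GCU Ala / GCU Ala — identical.
Codon 4: ACU Thr / ACG Thr — synonymous.
Codon 5: UGG Trp / UGG Trp — identical.
Codon 6: UCA Ser / AGU Ser — synonymous.
Codon 7: GAU Asp / GAU Asp — identical.
Synonymous differences: 2.

2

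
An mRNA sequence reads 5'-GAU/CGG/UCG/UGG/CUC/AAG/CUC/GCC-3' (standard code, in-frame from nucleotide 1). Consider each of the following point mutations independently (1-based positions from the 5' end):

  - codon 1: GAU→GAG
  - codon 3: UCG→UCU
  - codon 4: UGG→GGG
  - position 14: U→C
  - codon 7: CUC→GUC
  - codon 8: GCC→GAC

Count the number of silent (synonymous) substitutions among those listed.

1

Codon 1: GAU (Asp) → GAG (Glu) — missense.
Codon 3: UCG (Ser) → UCU (Ser) — synonymous.
Codon 4: UGG (Trp) → GGG (Gly) — missense.
Codon 5: CUC (Leu) → CCC (Pro) — missense.
Codon 7: CUC (Leu) → GUC (Val) — missense.
Codon 8: GCC (Ala) → GAC (Asp) — missense.
Synonymous: 1 of 6.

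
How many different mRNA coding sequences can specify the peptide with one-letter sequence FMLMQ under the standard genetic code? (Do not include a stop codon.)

Phe: 2 codons.
Met: 1 codon.
Leu: 6 codons.
Met: 1 codon.
Gln: 2 codons.
2 × 1 × 6 × 1 × 2 = 24.

24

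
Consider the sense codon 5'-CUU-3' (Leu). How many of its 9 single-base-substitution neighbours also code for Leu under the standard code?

3

Position 1: none → 0 synonymous.
Position 2: none → 0 synonymous.
Position 3: CUC, CUA, CUG → 3 synonymous.
Total: 0 + 0 + 3 = 3.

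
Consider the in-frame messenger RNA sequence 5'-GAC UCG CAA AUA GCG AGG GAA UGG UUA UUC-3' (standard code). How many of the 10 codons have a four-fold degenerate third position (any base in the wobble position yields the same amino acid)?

Codon 1 GAC (Asp): third position 2-fold.
Codon 2 UCG (Ser): third position 4-fold.
Codon 3 CAA (Gln): third position 2-fold.
Codon 4 AUA (Ile): third position 3-fold.
Codon 5 GCG (Ala): third position 4-fold.
Codon 6 AGG (Arg): third position 2-fold.
Codon 7 GAA (Glu): third position 2-fold.
Codon 8 UGG (Trp): third position 1-fold.
Codon 9 UUA (Leu): third position 2-fold.
Codon 10 UUC (Phe): third position 2-fold.
Four-fold degenerate third positions: 2.

2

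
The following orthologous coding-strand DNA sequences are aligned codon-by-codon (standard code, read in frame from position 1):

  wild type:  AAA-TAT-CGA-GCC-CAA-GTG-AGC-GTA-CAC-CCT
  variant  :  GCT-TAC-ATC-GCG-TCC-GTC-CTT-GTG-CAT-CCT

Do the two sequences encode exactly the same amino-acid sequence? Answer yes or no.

Codon 1: AAA Lys / GCT Ala — nonsynonymous.
Codon 2: TAT Tyr / TAC Tyr — synonymous.
Codon 3: CGA Arg / ATC Ile — nonsynonymous.
Codon 4: GCC Ala / GCG Ala — synonymous.
Codon 5: CAA Gln / TCC Ser — nonsynonymous.
Codon 6: GTG Val / GTC Val — synonymous.
Codon 7: AGC Ser / CTT Leu — nonsynonymous.
Codon 8: GTA Val / GTG Val — synonymous.
Codon 9: CAC His / CAT His — synonymous.
Codon 10: CCT Pro / CCT Pro — identical.
Nonsynonymous differences: 4 → different protein.

no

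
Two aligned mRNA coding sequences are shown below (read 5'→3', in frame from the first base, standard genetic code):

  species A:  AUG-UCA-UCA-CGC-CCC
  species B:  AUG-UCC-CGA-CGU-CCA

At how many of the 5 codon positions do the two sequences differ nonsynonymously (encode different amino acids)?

1

Codon 1: AUG Met / AUG Met — identical.
Codon 2: UCA Ser / UCC Ser — synonymous.
Codon 3: UCA Ser / CGA Arg — nonsynonymous.
Codon 4: CGC Arg / CGU Arg — synonymous.
Codon 5: CCC Pro / CCA Pro — synonymous.
Nonsynonymous differences: 1.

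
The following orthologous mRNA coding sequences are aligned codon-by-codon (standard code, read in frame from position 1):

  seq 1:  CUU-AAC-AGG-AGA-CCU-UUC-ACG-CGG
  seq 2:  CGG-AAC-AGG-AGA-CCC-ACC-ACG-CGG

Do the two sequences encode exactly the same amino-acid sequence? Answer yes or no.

Codon 1: CUU Leu / CGG Arg — nonsynonymous.
Codon 2: AAC Asn / AAC Asn — identical.
Codon 3: AGG Arg / AGG Arg — identical.
Codon 4: AGA Arg / AGA Arg — identical.
Codon 5: CCU Pro / CCC Pro — synonymous.
Codon 6: UUC Phe / ACC Thr — nonsynonymous.
Codon 7: ACG Thr / ACG Thr — identical.
Codon 8: CGG Arg / CGG Arg — identical.
Nonsynonymous differences: 2 → different protein.

no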